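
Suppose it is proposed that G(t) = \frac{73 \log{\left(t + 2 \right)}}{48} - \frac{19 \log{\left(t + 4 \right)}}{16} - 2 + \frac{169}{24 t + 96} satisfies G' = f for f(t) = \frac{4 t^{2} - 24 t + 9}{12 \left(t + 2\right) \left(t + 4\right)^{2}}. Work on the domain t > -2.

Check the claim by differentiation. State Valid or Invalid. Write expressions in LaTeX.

Valid. The derivative of G reproduces f.

d/dt[G] = \frac{4 t^{2} - 24 t + 9}{12 t^{3} + 120 t^{2} + 384 t + 384}
This equals f(t) exactly, so the claim holds.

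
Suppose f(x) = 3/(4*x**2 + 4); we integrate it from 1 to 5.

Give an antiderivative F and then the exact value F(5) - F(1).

For F(x) to be correct the identity F'(x) - f(x) = 0 must hold.
F(x) = 3*atan(x)/4 is an antiderivative of f.
Check: d/dx[3*atan(x)/4] = 3/(4*x**2 + 4) = f(x).
F(5) = 3*atan(5)/4; F(1) = 3*pi/16.
Integral = F(5) - F(1) = -3*pi/16 + 3*atan(5)/4.

Antiderivative: F(x) = 3*atan(x)/4; value = -3*pi/16 + 3*atan(5)/4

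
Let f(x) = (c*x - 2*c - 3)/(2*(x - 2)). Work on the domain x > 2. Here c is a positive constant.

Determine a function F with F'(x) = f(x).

An antiderivative is F(x) = (c*x - 3*log(x - 2))/2.

Differentiate the proposed F(x) back; it has to land on f(x) exactly.
Check: d/dx[(c*x - 3*log(x - 2))/2] = (c*x - 2*c - 3)/(2*x - 4), which equals f(x).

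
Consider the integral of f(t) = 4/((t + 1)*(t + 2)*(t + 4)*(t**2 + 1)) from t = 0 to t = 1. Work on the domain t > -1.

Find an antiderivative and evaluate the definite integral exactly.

The denominator factors as (t + 1)*(t + 2)*(t + 4)*(t**2 + 1); partial fractions split f into directly integrable pieces: -2*(13*t - 1)/(85*(t**2 + 1)) + 2/(51*(t + 4)) - 2/(5*(t + 2)) + 2/(3*(t + 1)).
F(t) = (170*log(t + 1) - 102*log(t + 2) + 10*log(t + 4) - 39*log(t**2 + 1) + 6*atan(t))/255 is an antiderivative of f.
Check: d/dt[(170*log(t + 1) - 102*log(t + 2) + 10*log(t + 4) - 39*log(t**2 + 1) + 6*atan(t))/255] = 4/(t**5 + 7*t**4 + 15*t**3 + 15*t**2 + 14*t + 8), which equals f(t).
F(1) = -2*log(3)/5 + pi/170 + 2*log(5)/51 + 131*log(2)/255; F(0) = -2*log(2)/5 + 2*log(4)/51.
Integral = F(1) - F(0) = -2*log(3)/5 - 2*log(4)/51 + pi/170 + 2*log(5)/51 + 233*log(2)/255.

Antiderivative: F(t) = (170*log(t + 1) - 102*log(t + 2) + 10*log(t + 4) - 39*log(t**2 + 1) + 6*atan(t))/255; value = -2*log(3)/5 - 2*log(4)/51 + pi/170 + 2*log(5)/51 + 233*log(2)/255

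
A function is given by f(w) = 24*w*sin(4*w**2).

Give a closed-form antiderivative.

An antiderivative is F(w) = -3*cos(4*w**2).

The substitution u = 4*w**2 works: f is exactly (dF/du)*(du/dw) for that inner function.
Check: d/dw[-3*cos(4*w**2)] = 24*w*sin(4*w**2) = f(w).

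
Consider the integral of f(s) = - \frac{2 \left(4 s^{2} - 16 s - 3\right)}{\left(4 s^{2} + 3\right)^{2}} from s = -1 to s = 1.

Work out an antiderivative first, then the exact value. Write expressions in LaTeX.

Recognize the product-rule pattern: f = u'v + uv' with u = \frac{1}{2 s^{2} + \frac{3}{2}}, v = s - 2, so integration by parts undoes it.
F(s) = \frac{s}{2 s^{2} + \frac{3}{2}} - \frac{2}{2 s^{2} + \frac{3}{2}} is an antiderivative of f.
Check: d/ds[\frac{s}{2 s^{2} + \frac{3}{2}} - \frac{2}{2 s^{2} + \frac{3}{2}}] = \frac{- 8 s^{2} + 32 s + 6}{16 s^{4} + 24 s^{2} + 9}, which equals f(s).
F(1) = - \frac{2}{7}; F(-1) = - \frac{6}{7}.
Integral = F(1) - F(-1) = \frac{4}{7}.

Antiderivative: F(s) = \frac{s}{2 s^{2} + \frac{3}{2}} - \frac{2}{2 s^{2} + \frac{3}{2}}; value = \frac{4}{7}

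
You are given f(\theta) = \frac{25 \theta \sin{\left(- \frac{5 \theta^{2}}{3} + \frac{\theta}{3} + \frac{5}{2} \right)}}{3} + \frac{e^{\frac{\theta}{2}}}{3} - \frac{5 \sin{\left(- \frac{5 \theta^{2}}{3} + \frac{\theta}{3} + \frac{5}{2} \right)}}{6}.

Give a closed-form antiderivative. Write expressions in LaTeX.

An antiderivative is F(\theta) = \frac{2 e^{\frac{\theta}{2}}}{3} + \frac{5 \cos{\left(- \frac{5 \theta^{2}}{3} + \frac{\theta}{3} + \frac{5}{2} \right)}}{2}.

Integrate term by term and add the pieces.
Check: d/d\theta[\frac{2 e^{\frac{\theta}{2}}}{3} + \frac{5 \cos{\left(- \frac{5 \theta^{2}}{3} + \frac{\theta}{3} + \frac{5}{2} \right)}}{2}] = \frac{25 \theta \sin{\left(- \frac{5 \theta^{2}}{3} + \frac{\theta}{3} + \frac{5}{2} \right)}}{3} + \frac{e^{\frac{\theta}{2}}}{3} - \frac{5 \sin{\left(- \frac{5 \theta^{2}}{3} + \frac{\theta}{3} + \frac{5}{2} \right)}}{6} = f(\theta).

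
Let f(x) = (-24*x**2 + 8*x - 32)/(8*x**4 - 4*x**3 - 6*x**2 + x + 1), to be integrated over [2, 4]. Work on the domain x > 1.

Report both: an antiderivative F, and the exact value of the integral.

The denominator factors as (x - 1)*(2*x - 1)*(2*x + 1)**2; partial fractions split f into directly integrable pieces: -19/(3*(2*x + 1)) - 14/(2*x + 1)**2 + 17/(2*x - 1) - 16/(3*(x - 1)).
F(x) = (-64*x*log(x - 1) + 102*x*log(x - 1/2) - 38*x*log(x + 1/2) - 32*log(x - 1) + 51*log(x - 1/2) - 19*log(x + 1/2) + 42)/(12*x + 6) is an antiderivative of f.
Check: d/dx[(-64*x*log(x - 1) + 102*x*log(x - 1/2) - 38*x*log(x + 1/2) - 32*log(x - 1) + 51*log(x - 1/2) - 19*log(x + 1/2) + 42)/(12*x + 6)] = (-24*x**2 + 8*x - 32)/(8*x**4 - 4*x**3 - 6*x**2 + x + 1) = f(x).
F(4) = -16*log(3)/3 - 19*log(9/2)/6 + 7/9 + 17*log(7/2)/2; F(2) = -19*log(5/2)/6 + 7/5 + 17*log(3/2)/2.
Integral = F(4) - F(2) = -16*log(3)/3 - 19*log(9/2)/6 - 17*log(3/2)/2 - 28/45 + 19*log(5/2)/6 + 17*log(7/2)/2.

Antiderivative: F(x) = (-64*x*log(x - 1) + 102*x*log(x - 1/2) - 38*x*log(x + 1/2) - 32*log(x - 1) + 51*log(x - 1/2) - 19*log(x + 1/2) + 42)/(12*x + 6); value = -16*log(3)/3 - 19*log(9/2)/6 - 17*log(3/2)/2 - 28/45 + 19*log(5/2)/6 + 17*log(7/2)/2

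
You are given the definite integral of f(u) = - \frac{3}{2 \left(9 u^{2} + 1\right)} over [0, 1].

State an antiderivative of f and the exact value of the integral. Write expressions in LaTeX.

Whatever form F(u) takes, F'(u) = f(u) is non-negotiable.
F(u) = - \frac{\operatorname{atan}{\left(3 u \right)}}{2} is an antiderivative of f.
Check: d/du[- \frac{\operatorname{atan}{\left(3 u \right)}}{2}] = - \frac{3}{18 u^{2} + 2}, which equals f(u).
F(1) = - \frac{\operatorname{atan}{\left(3 \right)}}{2}; F(0) = 0.
Integral = F(1) - F(0) = - \frac{\operatorname{atan}{\left(3 \right)}}{2}.

Antiderivative: F(u) = - \frac{\operatorname{atan}{\left(3 u \right)}}{2}; value = - \frac{\operatorname{atan}{\left(3 \right)}}{2}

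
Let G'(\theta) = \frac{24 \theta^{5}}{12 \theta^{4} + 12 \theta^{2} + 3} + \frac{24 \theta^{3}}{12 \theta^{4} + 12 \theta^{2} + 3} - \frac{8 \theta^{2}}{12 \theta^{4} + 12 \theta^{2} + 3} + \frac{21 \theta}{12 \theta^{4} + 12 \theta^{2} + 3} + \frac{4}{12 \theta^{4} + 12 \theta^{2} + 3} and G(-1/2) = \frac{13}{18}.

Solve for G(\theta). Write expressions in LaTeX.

Integrate term by term and add the pieces.
A general antiderivative is \theta^{2} + \frac{\frac{4 \theta}{3} - \frac{5}{4}}{2 \theta^{2} + 1} - \frac{1}{4} + C.
The condition gives C = \frac{13}{18} - (- \frac{23}{18}) = 2.
So G(\theta) = \frac{6 \theta^{2} \left(2 \theta^{2} + 1\right) + 21 \theta^{2} + 8 \theta + 3}{6 \left(2 \theta^{2} + 1\right)}.
Check: d/d\theta[\frac{6 \theta^{2} \left(2 \theta^{2} + 1\right) + 21 \theta^{2} + 8 \theta + 3}{6 \left(2 \theta^{2} + 1\right)}] = \frac{24 \theta^{5} + 24 \theta^{3} - 8 \theta^{2} + 21 \theta + 4}{12 \theta^{4} + 12 \theta^{2} + 3}, which equals G'(\theta).

G(\theta) = \frac{6 \theta^{2} \left(2 \theta^{2} + 1\right) + 21 \theta^{2} + 8 \theta + 3}{6 \left(2 \theta^{2} + 1\right)}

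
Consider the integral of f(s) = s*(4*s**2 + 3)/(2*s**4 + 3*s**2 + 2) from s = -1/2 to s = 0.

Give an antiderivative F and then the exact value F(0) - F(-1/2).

Antiderivative: F(s) = log(2*s**4/3 + s**2 + 2/3)/2; value = log(2/3)/2 - log(23/24)/2

f matches the chain-rule pattern g'(h)*h' with inner function h(s) = 2*s**4/3 + s**2 + 2/3; substituting u = h(s) collapses the integral.
F(s) = log(2*s**4/3 + s**2 + 2/3)/2 is an antiderivative of f.
Check: d/ds[log(2*s**4/3 + s**2 + 2/3)/2] = (4*s**3 + 3*s)/(2*s**4 + 3*s**2 + 2), which equals f(s).
F(0) = log(2/3)/2; F(-1/2) = log(23/24)/2.
Integral = F(0) - F(-1/2) = log(2/3)/2 - log(23/24)/2.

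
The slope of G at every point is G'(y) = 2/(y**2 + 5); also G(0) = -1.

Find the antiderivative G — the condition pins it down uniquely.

G(y) = (2*sqrt(5)*atan(sqrt(5)*y/5) - 5)/5

For G(y) to be correct, d/dy[G] must agree with the stated G'(y) identically.
A general antiderivative is 2*sqrt(5)*atan(sqrt(5)*y/5)/5 + C.
The condition gives C = -1 - (0) = -1.
So G(y) = (2*sqrt(5)*atan(sqrt(5)*y/5) - 5)/5.
Check: d/dy[(2*sqrt(5)*atan(sqrt(5)*y/5) - 5)/5] = 2/(y**2 + 5) = G'(y).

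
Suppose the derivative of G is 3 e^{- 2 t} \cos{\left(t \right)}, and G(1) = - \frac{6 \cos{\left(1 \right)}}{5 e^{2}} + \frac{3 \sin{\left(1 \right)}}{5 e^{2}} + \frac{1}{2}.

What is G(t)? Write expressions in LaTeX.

G(t) = \frac{1}{2} + \frac{3 e^{- 2 t} \sin{\left(t \right)}}{5} - \frac{6 e^{- 2 t} \cos{\left(t \right)}}{5}

Differentiate the proposed G(t) back; it has to land on the given G'(t).
A general antiderivative is \frac{3 e^{- 2 t} \sin{\left(t \right)}}{5} - \frac{6 e^{- 2 t} \cos{\left(t \right)}}{5} + C.
The condition gives C = - \frac{6 \cos{\left(1 \right)}}{5 e^{2}} + \frac{3 \sin{\left(1 \right)}}{5 e^{2}} + \frac{1}{2} - (- \frac{6 \cos{\left(1 \right)}}{5 e^{2}} + \frac{3 \sin{\left(1 \right)}}{5 e^{2}}) = \frac{1}{2}.
So G(t) = \frac{1}{2} + \frac{3 e^{- 2 t} \sin{\left(t \right)}}{5} - \frac{6 e^{- 2 t} \cos{\left(t \right)}}{5}.
Check: d/dt[\frac{1}{2} + \frac{3 e^{- 2 t} \sin{\left(t \right)}}{5} - \frac{6 e^{- 2 t} \cos{\left(t \right)}}{5}] = 3 e^{- 2 t} \cos{\left(t \right)} = G'(t).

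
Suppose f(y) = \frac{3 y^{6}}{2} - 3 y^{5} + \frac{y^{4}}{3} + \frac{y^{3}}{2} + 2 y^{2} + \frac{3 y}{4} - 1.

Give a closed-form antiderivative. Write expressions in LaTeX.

An antiderivative is F(y) = \frac{3 y^{7}}{14} - \frac{y^{6}}{2} + \frac{y^{5}}{15} + \frac{y^{4}}{8} + \frac{2 y^{3}}{3} + \frac{3 y^{2}}{8} - y.

Integrate term by term and add the pieces.
Check: d/dy[\frac{3 y^{7}}{14} - \frac{y^{6}}{2} + \frac{y^{5}}{15} + \frac{y^{4}}{8} + \frac{2 y^{3}}{3} + \frac{3 y^{2}}{8} - y] = \frac{3 y^{6}}{2} - 3 y^{5} + \frac{y^{4}}{3} + \frac{y^{3}}{2} + 2 y^{2} + \frac{3 y}{4} - 1 = f(y).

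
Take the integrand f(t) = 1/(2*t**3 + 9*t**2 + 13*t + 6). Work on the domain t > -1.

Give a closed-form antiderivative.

An antiderivative is F(t) = -2*log(2*t + 3) + log(t**2 + 3*t + 2).

Factor the denominator ((t + 1)*(t + 2)*(2*t + 3)) and decompose: f = -4/(2*t + 3) + 1/(t + 2) + 1/(t + 1); each piece integrates to a log, atan, or power term.
Check: d/dt[-2*log(2*t + 3) + log(t**2 + 3*t + 2)] = 1/(2*t**3 + 9*t**2 + 13*t + 6) = f(t).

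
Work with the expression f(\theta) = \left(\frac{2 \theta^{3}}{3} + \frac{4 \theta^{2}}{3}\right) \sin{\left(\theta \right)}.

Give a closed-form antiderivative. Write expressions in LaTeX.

An antiderivative is F(\theta) = - \frac{2 \theta^{3} \cos{\left(\theta \right)}}{3} + 2 \theta^{2} \sin{\left(\theta \right)} - \frac{4 \theta^{2} \cos{\left(\theta \right)}}{3} + \frac{8 \theta \sin{\left(\theta \right)}}{3} + 4 \theta \cos{\left(\theta \right)} - 4 \sin{\left(\theta \right)} + \frac{8 \cos{\left(\theta \right)}}{3}.

For F(\theta) to be correct the identity F'(\theta) - f(\theta) = 0 must hold.
Check: d/d\theta[- \frac{2 \theta^{3} \cos{\left(\theta \right)}}{3} + 2 \theta^{2} \sin{\left(\theta \right)} - \frac{4 \theta^{2} \cos{\left(\theta \right)}}{3} + \frac{8 \theta \sin{\left(\theta \right)}}{3} + 4 \theta \cos{\left(\theta \right)} - 4 \sin{\left(\theta \right)} + \frac{8 \cos{\left(\theta \right)}}{3}] = \frac{2 \theta^{3} \sin{\left(\theta \right)}}{3} + \frac{4 \theta^{2} \sin{\left(\theta \right)}}{3}, which equals f(\theta).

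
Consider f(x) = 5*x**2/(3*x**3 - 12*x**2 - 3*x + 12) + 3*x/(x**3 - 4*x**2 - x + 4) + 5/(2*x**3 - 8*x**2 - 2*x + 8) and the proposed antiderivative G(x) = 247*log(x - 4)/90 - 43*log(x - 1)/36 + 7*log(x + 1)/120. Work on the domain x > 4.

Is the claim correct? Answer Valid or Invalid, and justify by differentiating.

d/dx[G] = (193*x**2 + 395*x + 272)/(120*x**3 - 480*x**2 - 120*x + 480)
d/dx[G] - f(x) = -7/(120*x + 120) != 0.

Invalid: d/dx[G] - f = -7/(120*x + 120), which is not 0.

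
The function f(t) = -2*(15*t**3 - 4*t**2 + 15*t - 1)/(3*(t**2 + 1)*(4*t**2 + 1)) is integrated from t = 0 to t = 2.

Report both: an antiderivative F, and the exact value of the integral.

Whatever form F(t) takes, F'(t) = f(t) is non-negotiable.
F(t) = -5*log(4*t**2 + 1)/4 + 2*atan(t)/3 is an antiderivative of f.
Check: d/dt[-5*log(4*t**2 + 1)/4 + 2*atan(t)/3] = (-30*t**3 + 8*t**2 - 30*t + 2)/(12*t**4 + 15*t**2 + 3), which equals f(t).
F(2) = -5*log(17)/4 + 2*atan(2)/3; F(0) = 0.
Integral = F(2) - F(0) = -5*log(17)/4 + 2*atan(2)/3.

Antiderivative: F(t) = -5*log(4*t**2 + 1)/4 + 2*atan(t)/3; value = -5*log(17)/4 + 2*atan(2)/3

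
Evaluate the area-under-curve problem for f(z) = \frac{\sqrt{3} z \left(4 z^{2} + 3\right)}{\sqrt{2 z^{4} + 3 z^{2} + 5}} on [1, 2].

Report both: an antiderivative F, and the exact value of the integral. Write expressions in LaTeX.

The substitution u = \frac{2 z^{4}}{3} + z^{2} + \frac{5}{3} works: f is exactly (dF/du)*(du/dz) for that inner function.
F(z) = \sqrt{3} \sqrt{2 z^{4} + 3 z^{2} + 5} is an antiderivative of f.
Check: d/dz[\sqrt{3} \sqrt{2 z^{4} + 3 z^{2} + 5}] = \frac{4 \sqrt{3} z^{3} + 3 \sqrt{3} z}{\sqrt{2 z^{4} + 3 z^{2} + 5}}, which equals f(z).
F(2) = 7 \sqrt{3}; F(1) = \sqrt{30}.
Integral = F(2) - F(1) = - \sqrt{30} + 7 \sqrt{3}.

Antiderivative: F(z) = \sqrt{3} \sqrt{2 z^{4} + 3 z^{2} + 5}; value = - \sqrt{30} + 7 \sqrt{3}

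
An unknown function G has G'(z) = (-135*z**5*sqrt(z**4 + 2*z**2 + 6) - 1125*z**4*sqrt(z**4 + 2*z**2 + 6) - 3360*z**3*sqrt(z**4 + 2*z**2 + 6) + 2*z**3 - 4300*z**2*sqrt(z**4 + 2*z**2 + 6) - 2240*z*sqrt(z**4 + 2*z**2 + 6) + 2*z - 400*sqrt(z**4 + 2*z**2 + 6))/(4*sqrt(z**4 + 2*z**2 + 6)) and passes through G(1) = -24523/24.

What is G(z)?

G(z) = (5*(-3*z**2 - 10*z - 4)**3 + 6*sqrt(z**4 + 2*z**2 + 6) + 24)/24

Differentiate the proposed G(z) back; it has to land on the given G'(z).
A general antiderivative is 5*(-3*z**2/2 - 5*z - 2)**3/3 + sqrt(z**4 + 2*z**2 + 6)/4 + C.
The condition gives C = -24523/24 - (-24547/24) = 1.
So G(z) = (5*(-3*z**2 - 10*z - 4)**3 + 6*sqrt(z**4 + 2*z**2 + 6) + 24)/24.
Check: d/dz[(5*(-3*z**2 - 10*z - 4)**3 + 6*sqrt(z**4 + 2*z**2 + 6) + 24)/24] = (-135*z**5*sqrt(z**4 + 2*z**2 + 6) - 1125*z**4*sqrt(z**4 + 2*z**2 + 6) - 3360*z**3*sqrt(z**4 + 2*z**2 + 6) + 2*z**3 - 4300*z**2*sqrt(z**4 + 2*z**2 + 6) - 2240*z*sqrt(z**4 + 2*z**2 + 6) + 2*z - 400*sqrt(z**4 + 2*z**2 + 6))/(4*sqrt(z**4 + 2*z**2 + 6)) = G'(z).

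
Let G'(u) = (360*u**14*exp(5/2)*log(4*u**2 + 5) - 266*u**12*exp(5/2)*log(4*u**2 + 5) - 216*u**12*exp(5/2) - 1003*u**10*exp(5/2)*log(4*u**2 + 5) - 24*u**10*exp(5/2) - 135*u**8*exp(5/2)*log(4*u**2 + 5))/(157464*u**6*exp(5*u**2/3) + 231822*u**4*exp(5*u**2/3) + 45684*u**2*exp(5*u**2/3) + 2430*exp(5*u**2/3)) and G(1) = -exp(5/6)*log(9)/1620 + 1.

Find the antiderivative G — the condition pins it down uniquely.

G(u) = -u**9*exp(5/2)*log(4*u**2 + 5)/(1458*u**2*exp(5*u**2/3) + 162*exp(5*u**2/3)) + 1

Differentiate the proposed G(u) back; it has to land on the given G'(u).
A general antiderivative is -u**9*exp(5/2 - 5*u**2/3)*log(4*u**2 + 5)/(486*(3*u**2 + 1/3)) + C.
The condition gives C = -exp(5/6)*log(9)/1620 + 1 - (-exp(5/6)*log(9)/1620) = 1.
So G(u) = -u**9*exp(5/2)*log(4*u**2 + 5)/(1458*u**2*exp(5*u**2/3) + 162*exp(5*u**2/3)) + 1.
Check: d/du[-u**9*exp(5/2)*log(4*u**2 + 5)/(1458*u**2*exp(5*u**2/3) + 162*exp(5*u**2/3)) + 1] = (360*u**14*exp(5/2)*log(4*u**2 + 5) - 266*u**12*exp(5/2)*log(4*u**2 + 5) - 216*u**12*exp(5/2) - 1003*u**10*exp(5/2)*log(4*u**2 + 5) - 24*u**10*exp(5/2) - 135*u**8*exp(5/2)*log(4*u**2 + 5))/(157464*u**6*exp(5*u**2/3) + 231822*u**4*exp(5*u**2/3) + 45684*u**2*exp(5*u**2/3) + 2430*exp(5*u**2/3)) = G'(u).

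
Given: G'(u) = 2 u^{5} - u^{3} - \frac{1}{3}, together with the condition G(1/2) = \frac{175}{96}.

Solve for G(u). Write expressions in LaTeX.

The integrand splits into summands that can be handled one at a time.
A general antiderivative is \frac{u^{6}}{3} - \frac{u^{4}}{4} - \frac{u}{3} + C.
The condition gives C = \frac{175}{96} - (- \frac{17}{96}) = 2.
So G(u) = \frac{u^{6}}{3} - \frac{u^{4}}{4} - \frac{u}{3} + 2.
Check: d/du[\frac{u^{6}}{3} - \frac{u^{4}}{4} - \frac{u}{3} + 2] = 2 u^{5} - u^{3} - \frac{1}{3} = G'(u).

G(u) = \frac{u^{6}}{3} - \frac{u^{4}}{4} - \frac{u}{3} + 2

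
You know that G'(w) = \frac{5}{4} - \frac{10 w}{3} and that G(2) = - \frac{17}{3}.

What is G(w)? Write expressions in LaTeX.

A candidate passes only if d/dw[G] lands on the given G'(w) exactly.
A general antiderivative is - \frac{5 w^{2}}{3} + \frac{5 w}{4} - 2 + C.
The condition gives C = - \frac{17}{3} - (- \frac{37}{6}) = \frac{1}{2}.
So G(w) = - \frac{5 w^{2}}{3} + \frac{5 w}{4} - \frac{3}{2}.
Check: d/dw[- \frac{5 w^{2}}{3} + \frac{5 w}{4} - \frac{3}{2}] = \frac{5}{4} - \frac{10 w}{3} = G'(w).

G(w) = - \frac{5 w^{2}}{3} + \frac{5 w}{4} - \frac{3}{2}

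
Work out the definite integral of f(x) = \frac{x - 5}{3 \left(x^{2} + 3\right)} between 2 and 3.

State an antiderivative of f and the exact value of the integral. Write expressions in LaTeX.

Antiderivative: F(x) = - \frac{- 3 \log{\left(x^{2} + 3 \right)} + 10 \sqrt{3} \operatorname{atan}{\left(\frac{\sqrt{3} x}{3} \right)}}{18}; value = - \frac{5 \sqrt{3} \pi}{27} - \frac{\log{\left(7 \right)}}{6} + \frac{\log{\left(12 \right)}}{6} + \frac{5 \sqrt{3} \operatorname{atan}{\left(\frac{2 \sqrt{3}}{3} \right)}}{9}

Check any antiderivative F(x) by computing F'(x) and comparing it with f(x).
F(x) = - \frac{- 3 \log{\left(x^{2} + 3 \right)} + 10 \sqrt{3} \operatorname{atan}{\left(\frac{\sqrt{3} x}{3} \right)}}{18} is an antiderivative of f.
Check: d/dx[- \frac{- 3 \log{\left(x^{2} + 3 \right)} + 10 \sqrt{3} \operatorname{atan}{\left(\frac{\sqrt{3} x}{3} \right)}}{18}] = \frac{x - 5}{3 x^{2} + 9}, which equals f(x).
F(3) = - \frac{5 \sqrt{3} \pi}{27} + \frac{\log{\left(12 \right)}}{6}; F(2) = - \frac{5 \sqrt{3} \operatorname{atan}{\left(\frac{2 \sqrt{3}}{3} \right)}}{9} + \frac{\log{\left(7 \right)}}{6}.
Integral = F(3) - F(2) = - \frac{5 \sqrt{3} \pi}{27} - \frac{\log{\left(7 \right)}}{6} + \frac{\log{\left(12 \right)}}{6} + \frac{5 \sqrt{3} \operatorname{atan}{\left(\frac{2 \sqrt{3}}{3} \right)}}{9}.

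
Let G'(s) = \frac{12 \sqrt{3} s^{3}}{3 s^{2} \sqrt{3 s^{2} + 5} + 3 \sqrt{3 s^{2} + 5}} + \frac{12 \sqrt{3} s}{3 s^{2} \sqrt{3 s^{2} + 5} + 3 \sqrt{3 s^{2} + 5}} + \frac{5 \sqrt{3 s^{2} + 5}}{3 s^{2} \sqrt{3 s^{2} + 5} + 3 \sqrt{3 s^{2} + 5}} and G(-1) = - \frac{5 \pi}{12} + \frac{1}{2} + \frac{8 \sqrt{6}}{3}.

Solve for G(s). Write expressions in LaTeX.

The integrand splits into summands that can be handled one at a time.
A general antiderivative is 4 \sqrt{s^{2} + \frac{5}{3}} + \frac{5 \operatorname{atan}{\left(s \right)}}{3} + C.
The condition gives C = - \frac{5 \pi}{12} + \frac{1}{2} + \frac{8 \sqrt{6}}{3} - (- \frac{5 \pi}{12} + \frac{8 \sqrt{6}}{3}) = \frac{1}{2}.
So G(s) = 4 \sqrt{s^{2} + \frac{5}{3}} + \frac{5 \operatorname{atan}{\left(s \right)}}{3} + \frac{1}{2}.
Check: d/ds[4 \sqrt{s^{2} + \frac{5}{3}} + \frac{5 \operatorname{atan}{\left(s \right)}}{3} + \frac{1}{2}] = \frac{12 \sqrt{3} s^{3} + 12 \sqrt{3} s + 5 \sqrt{3 s^{2} + 5}}{3 s^{2} \sqrt{3 s^{2} + 5} + 3 \sqrt{3 s^{2} + 5}}, which equals G'(s).

G(s) = 4 \sqrt{s^{2} + \frac{5}{3}} + \frac{5 \operatorname{atan}{\left(s \right)}}{3} + \frac{1}{2}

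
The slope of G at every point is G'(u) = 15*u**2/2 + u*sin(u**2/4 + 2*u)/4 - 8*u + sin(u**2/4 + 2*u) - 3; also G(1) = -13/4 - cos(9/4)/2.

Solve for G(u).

G(u) = 5*u**3/2 - 4*u**2 - 3*u - cos(u**2/4 + 2*u)/2 + 5/4

The integrand splits into summands that can be handled one at a time.
A general antiderivative is 5*u**3/2 - 4*u**2 - 3*u - cos(u**2/4 + 2*u)/2 + 5/4 + C.
The condition gives C = -13/4 - cos(9/4)/2 - (-13/4 - cos(9/4)/2) = 0.
So G(u) = 5*u**3/2 - 4*u**2 - 3*u - cos(u**2/4 + 2*u)/2 + 5/4.
Check: d/du[5*u**3/2 - 4*u**2 - 3*u - cos(u**2/4 + 2*u)/2 + 5/4] = 15*u**2/2 + u*sin(u**2/4 + 2*u)/4 - 8*u + sin(u**2/4 + 2*u) - 3 = G'(u).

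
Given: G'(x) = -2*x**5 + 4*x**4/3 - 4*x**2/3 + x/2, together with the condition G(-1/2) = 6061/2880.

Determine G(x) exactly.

Integrate term by term and add the pieces.
A general antiderivative is -x**6/3 + 4*x**5/15 - 4*x**3/9 + x**2/4 + C.
The condition gives C = 6061/2880 - (301/2880) = 2.
So G(x) = -x**6/3 + 4*x**5/15 - 4*x**3/9 + x**2/4 + 2.
Check: d/dx[-x**6/3 + 4*x**5/15 - 4*x**3/9 + x**2/4 + 2] = -2*x**5 + 4*x**4/3 - 4*x**2/3 + x/2 = G'(x).

G(x) = -x**6/3 + 4*x**5/15 - 4*x**3/9 + x**2/4 + 2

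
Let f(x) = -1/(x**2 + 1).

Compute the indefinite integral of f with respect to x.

Differentiate the proposed F(x) back; it has to land on f(x) exactly.
Check: d/dx[-atan(x)] = -1/(x**2 + 1) = f(x).

F(x) = -atan(x) + C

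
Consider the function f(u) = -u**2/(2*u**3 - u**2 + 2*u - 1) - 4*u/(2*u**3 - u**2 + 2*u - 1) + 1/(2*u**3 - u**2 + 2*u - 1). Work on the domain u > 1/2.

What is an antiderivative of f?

Integrate term by term and add the pieces.
Check: d/du[(-log(2*u - 1) - 4*atan(u))/2] = (-u**2 - 4*u + 1)/(2*u**3 - u**2 + 2*u - 1), which equals f(u).

An antiderivative is F(u) = (-log(2*u - 1) - 4*atan(u))/2.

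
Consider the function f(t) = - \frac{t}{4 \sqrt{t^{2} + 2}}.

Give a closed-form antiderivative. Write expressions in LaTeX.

f matches the chain-rule pattern g'(h)*h' with inner function h(t) = t^{2} + 2; substituting u = h(t) collapses the integral.
Check: d/dt[- \frac{\sqrt{t^{2} + 2}}{4}] = - \frac{t}{4 \sqrt{t^{2} + 2}} = f(t).

An antiderivative is F(t) = - \frac{\sqrt{t^{2} + 2}}{4}.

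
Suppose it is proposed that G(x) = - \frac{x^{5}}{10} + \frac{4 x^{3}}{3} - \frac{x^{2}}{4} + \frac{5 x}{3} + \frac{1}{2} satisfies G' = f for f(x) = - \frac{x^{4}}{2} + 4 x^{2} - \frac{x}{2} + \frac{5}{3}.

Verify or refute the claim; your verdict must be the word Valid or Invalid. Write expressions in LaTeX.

Valid - differentiating G returns exactly f.

d/dx[G] = - \frac{x^{4}}{2} + 4 x^{2} - \frac{x}{2} + \frac{5}{3}
This equals f(x) exactly, so the claim holds.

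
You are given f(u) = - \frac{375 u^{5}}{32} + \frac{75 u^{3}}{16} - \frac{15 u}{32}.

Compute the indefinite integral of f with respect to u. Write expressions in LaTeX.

f matches the chain-rule pattern g'(h)*h' with inner function h(u) = \frac{1}{4} - \frac{5 u^{2}}{4}; substituting w = h(u) collapses the integral.
Check: d/du[- \frac{125 u^{6}}{64} + \frac{75 u^{4}}{64} - \frac{15 u^{2}}{64}] = - \frac{375 u^{5}}{32} + \frac{75 u^{3}}{16} - \frac{15 u}{32} = f(u).

F(u) = - \frac{125 u^{6}}{64} + \frac{75 u^{4}}{64} - \frac{15 u^{2}}{64} + C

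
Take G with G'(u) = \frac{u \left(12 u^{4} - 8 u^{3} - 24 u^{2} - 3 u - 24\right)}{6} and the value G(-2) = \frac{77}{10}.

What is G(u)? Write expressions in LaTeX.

G(u) = \frac{u^{6}}{3} - \frac{4 u^{5}}{15} - u^{4} - \frac{u^{3}}{6} - 2 u^{2} + \frac{1}{2}

For G(u) to be correct, d/du[G] must agree with the stated G'(u) identically.
A general antiderivative is \frac{u^{6}}{3} - \frac{4 u^{5}}{15} - u^{4} - \frac{u^{3}}{6} - 2 u^{2} + C.
The condition gives C = \frac{77}{10} - (\frac{36}{5}) = \frac{1}{2}.
So G(u) = \frac{u^{6}}{3} - \frac{4 u^{5}}{15} - u^{4} - \frac{u^{3}}{6} - 2 u^{2} + \frac{1}{2}.
Check: d/du[\frac{u^{6}}{3} - \frac{4 u^{5}}{15} - u^{4} - \frac{u^{3}}{6} - 2 u^{2} + \frac{1}{2}] = 2 u^{5} - \frac{4 u^{4}}{3} - 4 u^{3} - \frac{u^{2}}{2} - 4 u, which equals G'(u).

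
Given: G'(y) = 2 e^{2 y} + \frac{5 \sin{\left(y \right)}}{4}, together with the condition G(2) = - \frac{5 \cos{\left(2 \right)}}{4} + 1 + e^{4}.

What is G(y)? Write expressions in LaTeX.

G(y) = e^{2 y} - \frac{5 \cos{\left(y \right)}}{4} + 1

Integrate term by term and add the pieces.
A general antiderivative is e^{2 y} - \frac{5 \cos{\left(y \right)}}{4} + C.
The condition gives C = - \frac{5 \cos{\left(2 \right)}}{4} + 1 + e^{4} - (- \frac{5 \cos{\left(2 \right)}}{4} + e^{4}) = 1.
So G(y) = e^{2 y} - \frac{5 \cos{\left(y \right)}}{4} + 1.
Check: d/dy[e^{2 y} - \frac{5 \cos{\left(y \right)}}{4} + 1] = 2 e^{2 y} + \frac{5 \sin{\left(y \right)}}{4} = G'(y).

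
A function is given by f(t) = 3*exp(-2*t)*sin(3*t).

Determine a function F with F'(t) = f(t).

An antiderivative F(t) passes only if d/dt[F] lands on f(t) exactly.
Check: d/dt[-3*(2*sin(3*t) + 3*cos(3*t))*exp(-2*t)/13] = 3*exp(-2*t)*sin(3*t) = f(t).

An antiderivative is F(t) = -3*(2*sin(3*t) + 3*cos(3*t))*exp(-2*t)/13.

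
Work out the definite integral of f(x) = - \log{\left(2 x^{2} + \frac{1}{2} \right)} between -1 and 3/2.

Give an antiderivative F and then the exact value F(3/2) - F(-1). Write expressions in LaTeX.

Antiderivative: F(x) = - x \log{\left(2 x^{2} + \frac{1}{2} \right)} + 2 x - \operatorname{atan}{\left(2 x \right)}; value = - \frac{3 \log{\left(5 \right)}}{2} - \operatorname{atan}{\left(3 \right)} - \operatorname{atan}{\left(2 \right)} - \log{\left(\frac{5}{2} \right)} + 5

For F(x) to be correct the identity F'(x) - f(x) = 0 must hold.
F(x) = - x \log{\left(2 x^{2} + \frac{1}{2} \right)} + 2 x - \operatorname{atan}{\left(2 x \right)} is an antiderivative of f.
Check: d/dx[- x \log{\left(2 x^{2} + \frac{1}{2} \right)} + 2 x - \operatorname{atan}{\left(2 x \right)}] = - \log{\left(2 x^{2} + \frac{1}{2} \right)} = f(x).
F(3/2) = - \frac{3 \log{\left(5 \right)}}{2} - \operatorname{atan}{\left(3 \right)} + 3; F(-1) = -2 + \log{\left(\frac{5}{2} \right)} + \operatorname{atan}{\left(2 \right)}.
Integral = F(3/2) - F(-1) = - \frac{3 \log{\left(5 \right)}}{2} - \operatorname{atan}{\left(3 \right)} - \operatorname{atan}{\left(2 \right)} - \log{\left(\frac{5}{2} \right)} + 5.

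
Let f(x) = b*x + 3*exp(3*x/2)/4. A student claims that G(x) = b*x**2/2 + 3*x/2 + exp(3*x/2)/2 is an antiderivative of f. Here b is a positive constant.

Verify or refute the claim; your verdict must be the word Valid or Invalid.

d/dx[G] = b*x + 3*exp(3*x/2)/4 + 3/2
d/dx[G] - f(x) = 3/2 != 0.

Invalid: d/dx[G] - f = 3/2, which is not 0.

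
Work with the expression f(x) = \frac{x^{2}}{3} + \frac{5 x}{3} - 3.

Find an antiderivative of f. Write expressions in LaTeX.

An antiderivative is F(x) = \frac{x^{3}}{9} + \frac{5 x^{2}}{6} - 3 x.

The integrand splits into summands that can be handled one at a time.
Check: d/dx[\frac{x^{3}}{9} + \frac{5 x^{2}}{6} - 3 x] = \frac{x^{2}}{3} + \frac{5 x}{3} - 3 = f(x).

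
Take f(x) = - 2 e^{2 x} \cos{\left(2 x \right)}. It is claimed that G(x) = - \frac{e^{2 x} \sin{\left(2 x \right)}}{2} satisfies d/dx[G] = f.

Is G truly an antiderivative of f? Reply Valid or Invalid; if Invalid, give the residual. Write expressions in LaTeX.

d/dx[G] = - e^{2 x} \sin{\left(2 x \right)} - e^{2 x} \cos{\left(2 x \right)}
d/dx[G] - f(x) = - e^{2 x} \sin{\left(2 x \right)} + e^{2 x} \cos{\left(2 x \right)} != 0.

Invalid: d/dx[G] - f = - e^{2 x} \sin{\left(2 x \right)} + e^{2 x} \cos{\left(2 x \right)}, which is not 0.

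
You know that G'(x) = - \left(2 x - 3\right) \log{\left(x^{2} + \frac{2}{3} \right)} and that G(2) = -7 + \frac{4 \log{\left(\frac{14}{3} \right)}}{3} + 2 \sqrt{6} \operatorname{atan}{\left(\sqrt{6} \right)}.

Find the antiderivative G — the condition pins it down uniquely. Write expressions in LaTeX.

G(x) = - x^{2} \log{\left(x^{2} + \frac{2}{3} \right)} + x^{2} + 3 x \log{\left(x^{2} + \frac{2}{3} \right)} - 6 x - \frac{2 \log{\left(x^{2} + \frac{2}{3} \right)}}{3} + 2 \sqrt{6} \operatorname{atan}{\left(\frac{\sqrt{6} x}{2} \right)} + 1

Whatever form G(x) takes, its d/dx must return the stated G'(x).
A general antiderivative is x^{2} - 6 x + \left(- x^{2} + 3 x\right) \log{\left(x^{2} + \frac{2}{3} \right)} - \frac{2 \log{\left(x^{2} + \frac{2}{3} \right)}}{3} + 2 \sqrt{6} \operatorname{atan}{\left(\frac{\sqrt{6} x}{2} \right)} + C.
The condition gives C = -7 + \frac{4 \log{\left(\frac{14}{3} \right)}}{3} + 2 \sqrt{6} \operatorname{atan}{\left(\sqrt{6} \right)} - (-8 + \frac{4 \log{\left(\frac{14}{3} \right)}}{3} + 2 \sqrt{6} \operatorname{atan}{\left(\sqrt{6} \right)}) = 1.
So G(x) = - x^{2} \log{\left(x^{2} + \frac{2}{3} \right)} + x^{2} + 3 x \log{\left(x^{2} + \frac{2}{3} \right)} - 6 x - \frac{2 \log{\left(x^{2} + \frac{2}{3} \right)}}{3} + 2 \sqrt{6} \operatorname{atan}{\left(\frac{\sqrt{6} x}{2} \right)} + 1.
Check: d/dx[- x^{2} \log{\left(x^{2} + \frac{2}{3} \right)} + x^{2} + 3 x \log{\left(x^{2} + \frac{2}{3} \right)} - 6 x - \frac{2 \log{\left(x^{2} + \frac{2}{3} \right)}}{3} + 2 \sqrt{6} \operatorname{atan}{\left(\frac{\sqrt{6} x}{2} \right)} + 1] = - 2 x \log{\left(x^{2} + \frac{2}{3} \right)} + 3 \log{\left(x^{2} + \frac{2}{3} \right)}, which equals G'(x).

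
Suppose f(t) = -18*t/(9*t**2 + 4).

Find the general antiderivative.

F(t) = -log(3*t**2/2 + 2/3) + C

f matches the chain-rule pattern g'(h)*h' with inner function h(t) = 3*t**2/2 + 2/3; substituting u = h(t) collapses the integral.
Check: d/dt[-log(3*t**2/2 + 2/3)] = -18*t/(9*t**2 + 4) = f(t).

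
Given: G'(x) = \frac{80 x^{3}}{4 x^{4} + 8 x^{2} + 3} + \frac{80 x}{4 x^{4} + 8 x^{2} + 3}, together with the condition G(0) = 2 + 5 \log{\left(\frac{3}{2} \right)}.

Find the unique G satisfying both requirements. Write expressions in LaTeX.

G'(x) matches the chain-rule pattern g'(h)*h' with inner function h(x) = 2 x^{4} + 4 x^{2} + \frac{3}{2}; substituting u = h(x) collapses the integral.
A general antiderivative is 5 \log{\left(2 x^{4} + 4 x^{2} + \frac{3}{2} \right)} + C.
The condition gives C = 2 + 5 \log{\left(\frac{3}{2} \right)} - (5 \log{\left(\frac{3}{2} \right)}) = 2.
So G(x) = 5 \log{\left(2 x^{4} + 4 x^{2} + \frac{3}{2} \right)} + 2.
Check: d/dx[5 \log{\left(2 x^{4} + 4 x^{2} + \frac{3}{2} \right)} + 2] = \frac{80 x^{3} + 80 x}{4 x^{4} + 8 x^{2} + 3}, which equals G'(x).

G(x) = 5 \log{\left(2 x^{4} + 4 x^{2} + \frac{3}{2} \right)} + 2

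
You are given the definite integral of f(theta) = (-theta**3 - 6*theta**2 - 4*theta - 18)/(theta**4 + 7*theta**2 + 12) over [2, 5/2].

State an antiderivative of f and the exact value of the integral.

Whatever form F(theta) takes, F'(theta) = f(theta) is non-negotiable.
F(theta) = -log(theta**2 + 3)/2 - 3*atan(theta/2) is an antiderivative of f.
Check: d/dtheta[-log(theta**2 + 3)/2 - 3*atan(theta/2)] = (-theta**3 - 6*theta**2 - 4*theta - 18)/(theta**4 + 7*theta**2 + 12) = f(theta).
F(5/2) = -3*atan(5/4) - log(37/4)/2; F(2) = -3*pi/4 - log(7)/2.
Integral = F(5/2) - F(2) = -3*atan(5/4) - log(37/4)/2 + log(7)/2 + 3*pi/4.

Antiderivative: F(theta) = -log(theta**2 + 3)/2 - 3*atan(theta/2); value = -3*atan(5/4) - log(37/4)/2 + log(7)/2 + 3*pi/4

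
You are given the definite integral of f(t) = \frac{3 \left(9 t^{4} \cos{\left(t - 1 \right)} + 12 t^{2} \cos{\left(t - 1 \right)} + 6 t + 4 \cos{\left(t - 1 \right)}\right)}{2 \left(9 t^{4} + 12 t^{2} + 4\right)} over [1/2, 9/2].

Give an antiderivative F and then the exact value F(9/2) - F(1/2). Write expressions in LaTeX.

Recover f(t) by differentiating a candidate F(t); any mismatch rules it out.
F(t) = \frac{3 \left(\left(3 t^{2} + 2\right) \sin{\left(t - 1 \right)} - 1\right)}{2 \left(3 t^{2} + 2\right)} is an antiderivative of f.
Check: d/dt[\frac{3 \left(\left(3 t^{2} + 2\right) \sin{\left(t - 1 \right)} - 1\right)}{2 \left(3 t^{2} + 2\right)}] = \frac{27 t^{4} \cos{\left(t - 1 \right)} + 36 t^{2} \cos{\left(t - 1 \right)} + 18 t + 12 \cos{\left(t - 1 \right)}}{18 t^{4} + 24 t^{2} + 8}, which equals f(t).
F(9/2) = \frac{3 \sin{\left(\frac{7}{2} \right)}}{2} - \frac{6}{251}; F(1/2) = - \frac{3 \sin{\left(\frac{1}{2} \right)}}{2} - \frac{6}{11}.
Integral = F(9/2) - F(1/2) = \frac{3 \sin{\left(\frac{7}{2} \right)}}{2} + \frac{1440}{2761} + \frac{3 \sin{\left(\frac{1}{2} \right)}}{2}.

Antiderivative: F(t) = \frac{3 \left(\left(3 t^{2} + 2\right) \sin{\left(t - 1 \right)} - 1\right)}{2 \left(3 t^{2} + 2\right)}; value = \frac{3 \sin{\left(\frac{7}{2} \right)}}{2} + \frac{1440}{2761} + \frac{3 \sin{\left(\frac{1}{2} \right)}}{2}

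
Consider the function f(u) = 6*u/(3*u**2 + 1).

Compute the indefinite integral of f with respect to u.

f matches the chain-rule pattern g'(h)*h' with inner function h(u) = 3*u**2/2 + 1/2; substituting w = h(u) collapses the integral.
Check: d/du[log(3*u**2/2 + 1/2)] = 6*u/(3*u**2 + 1) = f(u).

F(u) = log(3*u**2/2 + 1/2) + C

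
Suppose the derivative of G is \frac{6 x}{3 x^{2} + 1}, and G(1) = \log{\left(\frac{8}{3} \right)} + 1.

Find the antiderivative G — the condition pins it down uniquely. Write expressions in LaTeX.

G(x) = \log{\left(2 x^{2} + \frac{2}{3} \right)} + 1

G'(x) matches the chain-rule pattern g'(h)*h' with inner function h(x) = 2 x^{2} + \frac{2}{3}; substituting u = h(x) collapses the integral.
A general antiderivative is \log{\left(2 x^{2} + \frac{2}{3} \right)} + C.
The condition gives C = \log{\left(\frac{8}{3} \right)} + 1 - (\log{\left(\frac{8}{3} \right)}) = 1.
So G(x) = \log{\left(2 x^{2} + \frac{2}{3} \right)} + 1.
Check: d/dx[\log{\left(2 x^{2} + \frac{2}{3} \right)} + 1] = \frac{6 x}{3 x^{2} + 1} = G'(x).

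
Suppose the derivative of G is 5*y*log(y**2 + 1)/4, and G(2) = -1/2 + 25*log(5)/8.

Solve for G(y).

Since d/dy undoes antidifferentiation here, G(y) must give back the stated G'(y).
A general antiderivative is 5*y**2*log(y**2 + 1)/8 - 5*y**2/8 + 5*log(y**2 + 1)/8 + C.
The condition gives C = -1/2 + 25*log(5)/8 - (-5/2 + 25*log(5)/8) = 2.
So G(y) = 5*y**2*log(y**2 + 1)/8 - 5*y**2/8 + 5*log(y**2 + 1)/8 + 2.
Check: d/dy[5*y**2*log(y**2 + 1)/8 - 5*y**2/8 + 5*log(y**2 + 1)/8 + 2] = 5*y*log(y**2 + 1)/4 = G'(y).

G(y) = 5*y**2*log(y**2 + 1)/8 - 5*y**2/8 + 5*log(y**2 + 1)/8 + 2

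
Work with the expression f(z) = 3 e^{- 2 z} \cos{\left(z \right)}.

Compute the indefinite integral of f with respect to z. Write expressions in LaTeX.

F(z) = \frac{\left(3 \sin{\left(z \right)} - 6 \cos{\left(z \right)}\right) e^{- 2 z}}{5} + C

Since d/dz undoes antidifferentiation here, F'(z) = f(z) is required of F(z).
Check: d/dz[\frac{\left(3 \sin{\left(z \right)} - 6 \cos{\left(z \right)}\right) e^{- 2 z}}{5}] = 3 e^{- 2 z} \cos{\left(z \right)} = f(z).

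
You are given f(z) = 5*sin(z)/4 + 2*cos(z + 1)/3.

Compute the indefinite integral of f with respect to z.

F(z) = (8*sin(z + 1) - 15*cos(z))/12 + C

The integrand splits into summands that can be handled one at a time.
Check: d/dz[(8*sin(z + 1) - 15*cos(z))/12] = 5*sin(z)/4 + 2*cos(z + 1)/3 = f(z).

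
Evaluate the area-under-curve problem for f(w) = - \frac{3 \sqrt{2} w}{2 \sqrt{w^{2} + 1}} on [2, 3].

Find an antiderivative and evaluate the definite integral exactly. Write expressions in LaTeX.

Antiderivative: F(w) = - \frac{3 \sqrt{2} \sqrt{w^{2} + 1}}{2}; value = - 3 \sqrt{5} + \frac{3 \sqrt{10}}{2}

The substitution u = 2 w^{2} + 2 works: f is exactly (dF/du)*(du/dw) for that inner function.
F(w) = - \frac{3 \sqrt{2} \sqrt{w^{2} + 1}}{2} is an antiderivative of f.
Check: d/dw[- \frac{3 \sqrt{2} \sqrt{w^{2} + 1}}{2}] = - \frac{3 \sqrt{2} w}{2 \sqrt{w^{2} + 1}} = f(w).
F(3) = - 3 \sqrt{5}; F(2) = - \frac{3 \sqrt{10}}{2}.
Integral = F(3) - F(2) = - 3 \sqrt{5} + \frac{3 \sqrt{10}}{2}.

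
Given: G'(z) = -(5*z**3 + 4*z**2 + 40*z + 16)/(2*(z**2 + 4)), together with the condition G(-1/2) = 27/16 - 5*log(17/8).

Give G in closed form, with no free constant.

G(z) = -5*z**2/4 - 2*z - 5*log(z**2/2 + 2) + 1

Since d/dz undoes antidifferentiation here, G(z) must give back the stated G'(z).
A general antiderivative is -5*z**2/4 - 2*z - 5*log(z**2/2 + 2) + C.
The condition gives C = 27/16 - 5*log(17/8) - (11/16 - 5*log(17/8)) = 1.
So G(z) = -5*z**2/4 - 2*z - 5*log(z**2/2 + 2) + 1.
Check: d/dz[-5*z**2/4 - 2*z - 5*log(z**2/2 + 2) + 1] = (-5*z**3 - 4*z**2 - 40*z - 16)/(2*z**2 + 8), which equals G'(z).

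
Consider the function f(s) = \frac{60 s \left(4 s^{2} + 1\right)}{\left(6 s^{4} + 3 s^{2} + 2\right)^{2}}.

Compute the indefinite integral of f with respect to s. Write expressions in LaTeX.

F(s) = - \frac{5}{3 s^{4} + \frac{3 s^{2}}{2} + 1} + C

f matches the chain-rule pattern g'(h)*h' with inner function h(s) = s^{4} + \frac{s^{2}}{2} + \frac{1}{3}; substituting u = h(s) collapses the integral.
Check: d/ds[- \frac{5}{3 s^{4} + \frac{3 s^{2}}{2} + 1}] = \frac{240 s^{3} + 60 s}{36 s^{8} + 36 s^{6} + 33 s^{4} + 12 s^{2} + 4}, which equals f(s).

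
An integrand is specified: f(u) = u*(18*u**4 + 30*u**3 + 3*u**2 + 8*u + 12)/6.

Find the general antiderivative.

F(u) = u**6/2 + u**5 + u**4/8 + 4*u**3/9 + u**2 + C

An antiderivative F(u) passes only if d/du[F] lands on f(u) exactly.
Check: d/du[u**6/2 + u**5 + u**4/8 + 4*u**3/9 + u**2] = 3*u**5 + 5*u**4 + u**3/2 + 4*u**2/3 + 2*u, which equals f(u).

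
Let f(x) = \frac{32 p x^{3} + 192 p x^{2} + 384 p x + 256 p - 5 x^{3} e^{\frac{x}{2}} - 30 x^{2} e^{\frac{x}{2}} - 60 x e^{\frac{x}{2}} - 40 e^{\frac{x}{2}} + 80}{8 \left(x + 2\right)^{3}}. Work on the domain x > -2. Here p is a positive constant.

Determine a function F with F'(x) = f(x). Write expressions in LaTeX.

A candidate is checked by its d/dx: the result must match f(x).
Check: d/dx[4 p x - \frac{5 e^{\frac{x}{2}}}{4} - \frac{5}{\left(x + 2\right)^{2}}] = \frac{32 p x^{3} + 192 p x^{2} + 384 p x + 256 p - 5 x^{3} e^{\frac{x}{2}} - 30 x^{2} e^{\frac{x}{2}} - 60 x e^{\frac{x}{2}} - 40 e^{\frac{x}{2}} + 80}{8 x^{3} + 48 x^{2} + 96 x + 64}, which equals f(x).

An antiderivative is F(x) = 4 p x - \frac{5 e^{\frac{x}{2}}}{4} - \frac{5}{\left(x + 2\right)^{2}}.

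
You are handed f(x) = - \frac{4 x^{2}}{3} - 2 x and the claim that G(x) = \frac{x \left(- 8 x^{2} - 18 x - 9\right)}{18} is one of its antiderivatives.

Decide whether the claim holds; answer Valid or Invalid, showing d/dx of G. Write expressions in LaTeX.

d/dx[G] = - \frac{4 x^{2}}{3} - 2 x - \frac{1}{2}
d/dx[G] - f(x) = - \frac{1}{2} != 0.

Invalid: d/dx[G] - f = - \frac{1}{2}, which is not 0.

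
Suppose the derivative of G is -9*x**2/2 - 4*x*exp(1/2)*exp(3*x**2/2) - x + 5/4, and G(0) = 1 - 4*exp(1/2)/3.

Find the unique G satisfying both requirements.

G(x) = -3*x**3/2 - x**2/2 + 5*x/4 - 4*exp(1/2)*exp(3*x**2/2)/3 + 1

Integrate term by term and add the pieces.
A general antiderivative is -3*x**3/2 - x**2/2 + 5*x/4 - 4*exp(3*x**2/2 + 1/2)/3 + C.
The condition gives C = 1 - 4*exp(1/2)/3 - (-4*exp(1/2)/3) = 1.
So G(x) = -3*x**3/2 - x**2/2 + 5*x/4 - 4*exp(1/2)*exp(3*x**2/2)/3 + 1.
Check: d/dx[-3*x**3/2 - x**2/2 + 5*x/4 - 4*exp(1/2)*exp(3*x**2/2)/3 + 1] = -9*x**2/2 - 4*x*exp(1/2)*exp(3*x**2/2) - x + 5/4 = G'(x).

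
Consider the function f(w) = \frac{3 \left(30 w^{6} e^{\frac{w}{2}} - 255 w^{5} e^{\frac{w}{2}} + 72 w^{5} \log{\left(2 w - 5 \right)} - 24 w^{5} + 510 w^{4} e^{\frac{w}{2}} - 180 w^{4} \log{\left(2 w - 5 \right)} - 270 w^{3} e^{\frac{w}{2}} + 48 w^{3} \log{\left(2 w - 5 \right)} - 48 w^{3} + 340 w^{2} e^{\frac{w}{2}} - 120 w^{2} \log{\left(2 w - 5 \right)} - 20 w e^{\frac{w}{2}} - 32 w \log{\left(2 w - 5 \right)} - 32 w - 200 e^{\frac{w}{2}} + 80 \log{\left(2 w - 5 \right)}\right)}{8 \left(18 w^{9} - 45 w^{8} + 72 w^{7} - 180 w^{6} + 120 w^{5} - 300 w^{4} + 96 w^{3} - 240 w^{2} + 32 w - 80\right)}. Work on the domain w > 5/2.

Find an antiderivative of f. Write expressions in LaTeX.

An antiderivative is F(w) = \frac{15 w e^{\frac{w}{2}} - 6 w \log{\left(2 w - 5 \right)}}{12 w^{4} + 24 w^{2} + 16}.

For F(w) to be correct the identity F'(w) - f(w) = 0 must hold.
Check: d/dw[\frac{15 w e^{\frac{w}{2}} - 6 w \log{\left(2 w - 5 \right)}}{12 w^{4} + 24 w^{2} + 16}] = \frac{90 w^{6} e^{\frac{w}{2}} - 765 w^{5} e^{\frac{w}{2}} + 216 w^{5} \log{\left(2 w - 5 \right)} - 72 w^{5} + 1530 w^{4} e^{\frac{w}{2}} - 540 w^{4} \log{\left(2 w - 5 \right)} - 810 w^{3} e^{\frac{w}{2}} + 144 w^{3} \log{\left(2 w - 5 \right)} - 144 w^{3} + 1020 w^{2} e^{\frac{w}{2}} - 360 w^{2} \log{\left(2 w - 5 \right)} - 60 w e^{\frac{w}{2}} - 96 w \log{\left(2 w - 5 \right)} - 96 w - 600 e^{\frac{w}{2}} + 240 \log{\left(2 w - 5 \right)}}{144 w^{9} - 360 w^{8} + 576 w^{7} - 1440 w^{6} + 960 w^{5} - 2400 w^{4} + 768 w^{3} - 1920 w^{2} + 256 w - 640}, which equals f(w).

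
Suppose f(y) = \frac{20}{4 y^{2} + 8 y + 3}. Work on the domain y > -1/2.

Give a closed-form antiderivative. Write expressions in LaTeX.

The denominator factors as \left(2 y + 1\right) \left(2 y + 3\right); partial fractions split f into directly integrable pieces: - \frac{10}{2 y + 3} + \frac{10}{2 y + 1}.
Check: d/dy[5 \left(\log{\left(y + \frac{1}{2} \right)} - \log{\left(y + \frac{3}{2} \right)}\right)] = \frac{20}{4 y^{2} + 8 y + 3} = f(y).

An antiderivative is F(y) = 5 \left(\log{\left(y + \frac{1}{2} \right)} - \log{\left(y + \frac{3}{2} \right)}\right).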